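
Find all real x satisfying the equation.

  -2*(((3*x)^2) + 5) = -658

Step 1. [-2*(((3*x)^2) + 5) = -658] -2·(inner) — divide through by -2 ⇒ div: ((3*x)^2) + 5 = 329.
Step 2. [((3*x)^2) + 5 = 329] +5 is outermost — subtract 5 both sides, so sub: (3*x)^2 = 324.
Step 3. [(3*x)^2 = 324] 324 ≥ 0, LHS is (·)² — take ±√, so sqrt: 3*x = 18 or -18.
Step 4. [3*x = 18 or -18] divide by the outer 3. So div: x = 6 or -6.

Answer: x ∈ {-6, 6}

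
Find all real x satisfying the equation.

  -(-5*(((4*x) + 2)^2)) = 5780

Step 1. [-(-5*(((4*x) + 2)^2)) = 5780] LHS negated; negate both sides. So neg: -5*(((4*x) + 2)^2) = -5780.
Step 2. [-5*(((4*x) + 2)^2) = -5780] divide by the outer -5, so div: ((4*x) + 2)^2 = 1156.
Step 3. [((4*x) + 2)^2 = 1156] √ both sides: 1156 ≥ 0 gives two branches ⇒ sqrt: (4*x) + 2 = 34 or -34.
Step 4. [(4*x) + 2 = 34 or -34] subtract 2: x sits inside (… + 2). So sub: 4*x = 32 or -36.
Step 5. [4*x = 32 or -36] leading coefficient 4: divide by 4 ⇒ div: x = 8 or -9.

Answer: x ∈ {-9, 8}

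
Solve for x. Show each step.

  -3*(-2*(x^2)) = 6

Step 1. [-3*(-2*(x^2)) = 6] -3 out front; divide by -3, so div: -2*(x^2) = -2.
Step 2. [-2*(x^2) = -2] -2 out front; divide by -2. So div: x^2 = 1.
Step 3. [x^2 = 1] √ both sides: 1 ≥ 0 gives two branches. So sqrt: x = 1 or -1.

Answer: x ∈ {-1, 1}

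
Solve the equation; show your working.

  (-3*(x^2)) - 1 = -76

Step 1. [(-3*(x^2)) - 1 = -76] peel the -1: add 1 from each side, so sub: -3*(x^2) = -75.
Step 2. [-3*(x^2) = -75] -3·(inner) — divide through by -3. So div: x^2 = 25.
Step 3. [x^2 = 25] √ both sides: 25 ≥ 0 gives two branches ⇒ sqrt: x = 5 or -5.

Answer: x ∈ {-5, 5}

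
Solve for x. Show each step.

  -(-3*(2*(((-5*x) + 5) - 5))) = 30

Step 1. [-(-3*(2*(((-5*x) + 5) - 5))) = 30] leading − — multiply by −1, so neg: -3*(2*(((-5*x) + 5) - 5)) = -30.
Step 2. [-3*(2*(((-5*x) + 5) - 5)) = -30] -3 out front; divide by -3 ⇒ div: 2*(((-5*x) + 5) - 5) = 10.
Step 3. [2*(((-5*x) + 5) - 5) = 10] 2·(inner) — divide through by 2. So div: ((-5*x) + 5) - 5 = 5.
Step 4. [((-5*x) + 5) - 5 = 5] peel the -5: add 5 from each side, so sub: (-5*x) + 5 = 10.
Step 5. [(-5*x) + 5 = 10] common factor -5 (LHS and 10) — divide through ⇒ factor: x - 1 = -2.
Step 6. [x - 1 = -2] peel the -1: add 1 from each side, so sub: x = -1.

Answer: x ∈ {-1}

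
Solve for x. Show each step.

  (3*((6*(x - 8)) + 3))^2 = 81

Step 1. [(3*((6*(x - 8)) + 3))^2 = 81] LHS squared, RHS 81 ≥ 0: apply √ (±) ⇒ sqrt: 3*((6*(x - 8)) + 3) = 9 or -9.
Step 2. [3*((6*(x - 8)) + 3) = 9 or -9] leading coefficient 3: divide by 3. So div: (6*(x - 8)) + 3 = 3 or -3.
Step 3. [(6*(x - 8)) + 3 = 3 or -3] 3 comes off first (subtract 3) ⇒ sub: 6*(x - 8) = 0 or -6.
Step 4. [6*(x - 8) = 0 or -6] 6·(inner) — divide through by 6. So div: x - 8 = 0 or -1.
Step 5. [x - 8 = 0 or -1] add 8: x sits inside (… - 8). So sub: x = 8 or 7.

Answer: x ∈ {7, 8}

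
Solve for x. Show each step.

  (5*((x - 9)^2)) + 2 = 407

Step 1. [(5*((x - 9)^2)) + 2 = 407] +2 is outermost — subtract 2 both sides, so sub: 5*((x - 9)^2) = 405.
Step 2. [5*((x - 9)^2) = 405] 5·(inner) — divide through by 5, so div: (x - 9)^2 = 81.
Step 3. [(x - 9)^2 = 81] 81 ≥ 0, LHS is (·)² — take ±√ ⇒ sqrt: x - 9 = 9 or -9.
Step 4. [x - 9 = 9 or -9] peel the -9: add 9 from each side. So sub: x = 18 or 0.

Answer: x ∈ {0, 18}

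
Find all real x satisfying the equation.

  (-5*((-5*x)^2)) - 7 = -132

Step 1. [(-5*((-5*x)^2)) - 7 = -132] 7 comes off first (add 7). So sub: -5*((-5*x)^2) = -125.
Step 2. [-5*((-5*x)^2) = -125] divide by the outer -5, so div: (-5*x)^2 = 25.
Step 3. [(-5*x)^2 = 25] √ both sides: 25 ≥ 0 gives two branches. So sqrt: -5*x = 5 or -5.
Step 4. [-5*x = 5 or -5] -5·(inner) — divide through by -5, so div: x = -1 or 1.

Answer: x ∈ {-1, 1}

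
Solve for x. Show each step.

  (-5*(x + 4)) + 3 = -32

Step 1. [(-5*(x + 4)) + 3 = -32] +3 is outermost — subtract 3 both sides ⇒ sub: -5*(x + 4) = -35.
Step 2. [-5*(x + 4) = -35] -5 out front; divide by -5, so div: x + 4 = 7.
Step 3. [x + 4 = 7] subtract 4: x sits inside (… + 4) ⇒ sub: x = 3.

Answer: x ∈ {3}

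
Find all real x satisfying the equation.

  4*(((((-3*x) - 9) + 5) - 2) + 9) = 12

Step 1. [4*(((((-3*x) - 9) + 5) - 2) + 9) = 12] 4 out front; divide by 4 ⇒ div: ((((-3*x) - 9) + 5) - 2) + 9 = 3.
Step 2. [((((-3*x) - 9) + 5) - 2) + 9 = 3] subtract 9: x sits inside (… + 9), so sub: (((-3*x) - 9) + 5) - 2 = -6.
Step 3. [(((-3*x) - 9) + 5) - 2 = -6] 2 comes off first (add 2) ⇒ sub: ((-3*x) - 9) + 5 = -4.
Step 4. [((-3*x) - 9) + 5 = -4] peel the +5: subtract 5 from each side. So sub: (-3*x) - 9 = -9.
Step 5. [(-3*x) - 9 = -9] -3 divides every term; factor it out, so factor: x + 3 = 3.
Step 6. [x + 3 = 3] subtract 3: x sits inside (… + 3) ⇒ sub: x = 0.

Answer: x ∈ {0}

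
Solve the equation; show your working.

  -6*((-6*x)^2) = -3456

Step 1. [-6*((-6*x)^2) = -3456] leading coefficient -6: divide by -6, so div: (-6*x)^2 = 576.
Step 2. [(-6*x)^2 = 576] 576 ≥ 0, LHS is (·)² — take ±√, so sqrt: -6*x = 24 or -24.
Step 3. [-6*x = 24 or -24] divide by the outer -6. So div: x = -4 or 4.

Answer: x ∈ {-4, 4}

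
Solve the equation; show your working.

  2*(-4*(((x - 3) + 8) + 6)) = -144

Step 1. [2*(-4*(((x - 3) + 8) + 6)) = -144] leading coefficient 2: divide by 2. So div: -4*(((x - 3) + 8) + 6) = -72.
Step 2. [-4*(((x - 3) + 8) + 6) = -72] -4·(inner) — divide through by -4 ⇒ div: ((x - 3) + 8) + 6 = 18.
Step 3. [((x - 3) + 8) + 6 = 18] 6 comes off first (subtract 6), so sub: (x - 3) + 8 = 12.
Step 4. [(x - 3) + 8 = 12] 8 comes off first (subtract 8). So sub: x - 3 = 4.
Step 5. [x - 3 = 4] peel the -3: add 3 from each side. So sub: x = 7.

Answer: x ∈ {7}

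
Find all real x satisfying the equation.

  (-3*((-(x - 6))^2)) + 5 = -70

Step 1. [(-3*((-(x - 6))^2)) + 5 = -70] subtract 5: x sits inside (… + 5), so sub: -3*((-(x - 6))^2) = -75.
Step 2. [-3*((-(x - 6))^2) = -75] LHS = -3·(…); ÷-3 both sides ⇒ div: (-(x - 6))^2 = 25.
Step 3. [(-(x - 6))^2 = 25] LHS squared, RHS 25 ≥ 0: apply √ (±) ⇒ sqrt: -(x - 6) = 5 or -5.
Step 4. [-(x - 6) = 5 or -5] LHS negated; negate both sides, so neg: x - 6 = -5 or 5.
Step 5. [x - 6 = -5 or 5] peel the -6: add 6 from each side. So sub: x = 1 or 11.

Answer: x ∈ {1, 11}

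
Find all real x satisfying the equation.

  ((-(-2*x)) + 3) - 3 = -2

Step 1. [((-(-2*x)) + 3) - 3 = -2] 3 comes off first (add 3), so sub: (-(-2*x)) + 3 = 1.
Step 2. [(-(-2*x)) + 3 = 1] +3 is outermost — subtract 3 both sides. So sub: -(-2*x) = -2.
Step 3. [-(-2*x) = -2] leading − — multiply by −1. So neg: -2*x = 2.
Step 4. [-2*x = 2] -2·(inner) — divide through by -2. So div: x = -1.

Answer: x ∈ {-1}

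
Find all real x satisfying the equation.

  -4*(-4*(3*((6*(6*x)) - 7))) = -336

Step 1. [-4*(-4*(3*((6*(6*x)) - 7))) = -336] leading coefficient -4: divide by -4 ⇒ div: -4*(3*((6*(6*x)) - 7)) = 84.
Step 2. [-4*(3*((6*(6*x)) - 7)) = 84] divide by the outer -4, so div: 3*((6*(6*x)) - 7) = -21.
Step 3. [3*((6*(6*x)) - 7) = -21] divide by the outer 3 ⇒ div: (6*(6*x)) - 7 = -7.
Step 4. [(6*(6*x)) - 7 = -7] peel the -7: add 7 from each side ⇒ sub: 6*(6*x) = 0.
Step 5. [6*(6*x) = 0] 6 out front; divide by 6, so div: 6*x = 0.
Step 6. [6*x = 0] divide by the outer 6. So div: x = 0.

Answer: x ∈ {0}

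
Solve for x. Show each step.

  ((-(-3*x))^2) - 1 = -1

Step 1. [((-(-3*x))^2) - 1 = -1] 1 comes off first (add 1) ⇒ sub: (-(-3*x))^2 = 0.
Step 2. [(-(-3*x))^2 = 0] √ both sides: 0 ≥ 0 gives two branches ⇒ sqrt: -(-3*x) = 0.
Step 3. [-(-3*x) = 0] flip signs both sides, so neg: -3*x = 0.
Step 4. [-3*x = 0] divide by the outer -3 ⇒ div: x = 0.

Answer: x ∈ {0}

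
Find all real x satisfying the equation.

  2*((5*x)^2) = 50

Step 1. [2*((5*x)^2) = 50] LHS = 2·(…); ÷2 both sides ⇒ div: (5*x)^2 = 25.
Step 2. [(5*x)^2 = 25] √ both sides: 25 ≥ 0 gives two branches ⇒ sqrt: 5*x = 5 or -5.
Step 3. [5*x = 5 or -5] divide by the outer 5, so div: x = 1 or -1.

Answer: x ∈ {-1, 1}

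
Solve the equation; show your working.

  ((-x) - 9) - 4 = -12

Step 1. [((-x) - 9) - 4 = -12] 4 comes off first (add 4) ⇒ sub: (-x) - 9 = -8.
Step 2. [(-x) - 9 = -8] peel the -9: add 9 from each side, so sub: -x = 1.
Step 3. [-x = 1] flip signs both sides. So neg: x = -1.

Answer: x ∈ {-1}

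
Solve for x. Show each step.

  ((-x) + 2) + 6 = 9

Step 1. [((-x) + 2) + 6 = 9] subtract 6: x sits inside (… + 6), so sub: (-x) + 2 = 3.
Step 2. [(-x) + 2 = 3] 2 comes off first (subtract 2). So sub: -x = 1.
Step 3. [-x = 1] flip signs both sides. So neg: x = -1.

Answer: x ∈ {-1}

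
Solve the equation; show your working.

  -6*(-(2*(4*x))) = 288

Step 1. [-6*(-(2*(4*x))) = 288] divide by the outer -6 ⇒ div: -(2*(4*x)) = -48.
Step 2. [-(2*(4*x)) = -48] leading − — multiply by −1, so neg: 2*(4*x) = 48.
Step 3. [2*(4*x) = 48] LHS = 2·(…); ÷2 both sides. So div: 4*x = 24.
Step 4. [4*x = 24] leading coefficient 4: divide by 4 ⇒ div: x = 6.

Answer: x ∈ {6}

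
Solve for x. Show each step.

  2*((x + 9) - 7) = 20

Step 1. [2*((x + 9) - 7) = 20] LHS = 2·(…); ÷2 both sides. So div: (x + 9) - 7 = 10.
Step 2. [(x + 9) - 7 = 10] the outer -7 inverts by adding 7. So sub: x + 9 = 17.
Step 3. [x + 9 = 17] peel the +9: subtract 9 from each side. So sub: x = 8.

Answer: x ∈ {8}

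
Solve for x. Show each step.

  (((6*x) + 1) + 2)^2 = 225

Step 1. [(((6*x) + 1) + 2)^2 = 225] 225 ≥ 0, LHS is (·)² — take ±√ ⇒ sqrt: ((6*x) + 1) + 2 = 15 or -15.
Step 2. [((6*x) + 1) + 2 = 15 or -15] peel the +2: subtract 2 from each side ⇒ sub: (6*x) + 1 = 13 or -17.
Step 3. [(6*x) + 1 = 13 or -17] the outer +1 inverts by subtracting 1 ⇒ sub: 6*x = 12 or -18.
Step 4. [6*x = 12 or -18] 6 out front; divide by 6, so div: x = 2 or -3.

Answer: x ∈ {-3, 2}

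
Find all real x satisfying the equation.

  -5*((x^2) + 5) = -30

Step 1. [-5*((x^2) + 5) = -30] leading coefficient -5: divide by -5, so div: (x^2) + 5 = 6.
Step 2. [(x^2) + 5 = 6] 5 comes off first (subtract 5). So sub: x^2 = 1.
Step 3. [x^2 = 1] √ both sides: 1 ≥ 0 gives two branches. So sqrt: x = 1 or -1.

Answer: x ∈ {-1, 1}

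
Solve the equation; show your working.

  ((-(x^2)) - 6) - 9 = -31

Step 1. [((-(x^2)) - 6) - 9 = -31] -9 is outermost — add 9 both sides ⇒ sub: (-(x^2)) - 6 = -22.
Step 2. [(-(x^2)) - 6 = -22] 6 comes off first (add 6). So sub: -(x^2) = -16.
Step 3. [-(x^2) = -16] flip signs both sides ⇒ neg: x^2 = 16.
Step 4. [x^2 = 16] √ both sides: 16 ≥ 0 gives two branches ⇒ sqrt: x = 4 or -4.

Answer: x ∈ {-4, 4}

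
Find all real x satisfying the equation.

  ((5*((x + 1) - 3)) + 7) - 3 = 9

Step 1. [((5*((x + 1) - 3)) + 7) - 3 = 9] 3 comes off first (add 3), so sub: (5*((x + 1) - 3)) + 7 = 12.
Step 2. [(5*((x + 1) - 3)) + 7 = 12] subtract 7: x sits inside (… + 7), so sub: 5*((x + 1) - 3) = 5.
Step 3. [5*((x + 1) - 3) = 5] divide by the outer 5, so div: (x + 1) - 3 = 1.
Step 4. [(x + 1) - 3 = 1] -3 is outermost — add 3 both sides. So sub: x + 1 = 4.
Step 5. [x + 1 = 4] subtract 1: x sits inside (… + 1) ⇒ sub: x = 3.

Answer: x ∈ {3}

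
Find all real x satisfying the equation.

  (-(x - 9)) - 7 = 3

Step 1. [(-(x - 9)) - 7 = 3] peel the -7: add 7 from each side. So sub: -(x - 9) = 10.
Step 2. [-(x - 9) = 10] flip signs both sides. So neg: x - 9 = -10.
Step 3. [x - 9 = -10] peel the -9: add 9 from each side, so sub: x = -1.

Answer: x ∈ {-1}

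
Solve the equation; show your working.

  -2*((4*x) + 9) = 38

Step 1. [-2*((4*x) + 9) = 38] leading coefficient -2: divide by -2, so div: (4*x) + 9 = -19.
Step 2. [(4*x) + 9 = -19] +9 is outermost — subtract 9 both sides, so sub: 4*x = -28.
Step 3. [4*x = -28] LHS = 4·(…); ÷4 both sides ⇒ div: x = -7.

Answer: x ∈ {-7}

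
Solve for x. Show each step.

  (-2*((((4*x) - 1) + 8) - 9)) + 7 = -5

Step 1. [(-2*((((4*x) - 1) + 8) - 9)) + 7 = -5] subtract 7: x sits inside (… + 7). So sub: -2*((((4*x) - 1) + 8) - 9) = -12.
Step 2. [-2*((((4*x) - 1) + 8) - 9) = -12] leading coefficient -2: divide by -2 ⇒ div: (((4*x) - 1) + 8) - 9 = 6.
Step 3. [(((4*x) - 1) + 8) - 9 = 6] the outer -9 inverts by adding 9 ⇒ sub: ((4*x) - 1) + 8 = 15.
Step 4. [((4*x) - 1) + 8 = 15] +8 is outermost — subtract 8 both sides ⇒ sub: (4*x) - 1 = 7.
Step 5. [(4*x) - 1 = 7] 1 comes off first (add 1), so sub: 4*x = 8.
Step 6. [4*x = 8] leading coefficient 4: divide by 4. So div: x = 2.

Answer: x ∈ {2}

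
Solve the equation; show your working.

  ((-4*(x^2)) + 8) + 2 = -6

Step 1. [((-4*(x^2)) + 8) + 2 = -6] subtract 2: x sits inside (… + 2), so sub: (-4*(x^2)) + 8 = -8.
Step 2. [(-4*(x^2)) + 8 = -8] common factor -4 (LHS and -8) — divide through ⇒ factor: (x^2) - 2 = 2.
Step 3. [(x^2) - 2 = 2] 2 comes off first (add 2). So sub: x^2 = 4.
Step 4. [x^2 = 4] √ both sides: 4 ≥ 0 gives two branches ⇒ sqrt: x = 2 or -2.

Answer: x ∈ {-2, 2}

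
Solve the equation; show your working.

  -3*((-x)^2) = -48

Step 1. [-3*((-x)^2) = -48] leading coefficient -3: divide by -3, so div: (-x)^2 = 16.
Step 2. [(-x)^2 = 16] √ both sides: 16 ≥ 0 gives two branches ⇒ sqrt: -x = 4 or -4.
Step 3. [-x = 4 or -4] LHS negated; negate both sides ⇒ neg: x = -4 or 4.

Answer: x ∈ {-4, 4}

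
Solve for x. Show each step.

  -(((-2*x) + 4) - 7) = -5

Step 1. [-(((-2*x) + 4) - 7) = -5] LHS negated; negate both sides, so neg: ((-2*x) + 4) - 7 = 5.
Step 2. [((-2*x) + 4) - 7 = 5] peel the -7: add 7 from each side, so sub: (-2*x) + 4 = 12.
Step 3. [(-2*x) + 4 = 12] +4 is outermost — subtract 4 both sides, so sub: -2*x = 8.
Step 4. [-2*x = 8] -2 out front; divide by -2, so div: x = -4.

Answer: x ∈ {-4}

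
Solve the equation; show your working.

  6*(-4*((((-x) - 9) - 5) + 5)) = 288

Step 1. [6*(-4*((((-x) - 9) - 5) + 5)) = 288] 6 out front; divide by 6, so div: -4*((((-x) - 9) - 5) + 5) = 48.
Step 2. [-4*((((-x) - 9) - 5) + 5) = 48] -4 out front; divide by -4 ⇒ div: (((-x) - 9) - 5) + 5 = -12.
Step 3. [(((-x) - 9) - 5) + 5 = -12] peel the +5: subtract 5 from each side, so sub: ((-x) - 9) - 5 = -17.
Step 4. [((-x) - 9) - 5 = -17] -5 is outermost — add 5 both sides. So sub: (-x) - 9 = -12.
Step 5. [(-x) - 9 = -12] peel the -9: add 9 from each side ⇒ sub: -x = -3.
Step 6. [-x = -3] leading − — multiply by −1 ⇒ neg: x = 3.

Answer: x ∈ {3}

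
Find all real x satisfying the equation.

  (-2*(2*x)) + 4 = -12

Step 1. [(-2*(2*x)) + 4 = -12] +4 is outermost — subtract 4 both sides ⇒ sub: -2*(2*x) = -16.
Step 2. [-2*(2*x) = -16] divide by the outer -2, so div: 2*x = 8.
Step 3. [2*x = 8] LHS = 2·(…); ÷2 both sides ⇒ div: x = 4.

Answer: x ∈ {4}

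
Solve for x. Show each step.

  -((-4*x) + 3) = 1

Step 1. [-((-4*x) + 3) = 1] flip signs both sides, so neg: (-4*x) + 3 = -1.
Step 2. [(-4*x) + 3 = -1] the outer +3 inverts by subtracting 3. So sub: -4*x = -4.
Step 3. [-4*x = -4] LHS = -4·(…); ÷-4 both sides ⇒ div: x = 1.

Answer: x ∈ {1}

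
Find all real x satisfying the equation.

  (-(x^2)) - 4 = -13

Step 1. [(-(x^2)) - 4 = -13] 4 comes off first (add 4), so sub: -(x^2) = -9.
Step 2. [-(x^2) = -9] flip signs both sides. So neg: x^2 = 9.
Step 3. [x^2 = 9] LHS squared, RHS 9 ≥ 0: apply √ (±) ⇒ sqrt: x = 3 or -3.

Answer: x ∈ {-3, 3}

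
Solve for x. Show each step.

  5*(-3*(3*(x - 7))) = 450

Step 1. [5*(-3*(3*(x - 7))) = 450] LHS = 5·(…); ÷5 both sides. So div: -3*(3*(x - 7)) = 90.
Step 2. [-3*(3*(x - 7)) = 90] -3 out front; divide by -3, so div: 3*(x - 7) = -30.
Step 3. [3*(x - 7) = -30] leading coefficient 3: divide by 3, so div: x - 7 = -10.
Step 4. [x - 7 = -10] peel the -7: add 7 from each side ⇒ sub: x = -3.

Answer: x ∈ {-3}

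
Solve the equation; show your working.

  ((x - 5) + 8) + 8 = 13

Step 1. [((x - 5) + 8) + 8 = 13] peel the +8: subtract 8 from each side. So sub: (x - 5) + 8 = 5.
Step 2. [(x - 5) + 8 = 5] the outer +8 inverts by subtracting 8 ⇒ sub: x - 5 = -3.
Step 3. [x - 5 = -3] 5 comes off first (add 5) ⇒ sub: x = 2.

Answer: x ∈ {2}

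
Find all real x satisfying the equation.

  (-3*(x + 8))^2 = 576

Step 1. [(-3*(x + 8))^2 = 576] 576 ≥ 0, LHS is (·)² — take ±√ ⇒ sqrt: -3*(x + 8) = 24 or -24.
Step 2. [-3*(x + 8) = 24 or -24] -3 out front; divide by -3. So div: x + 8 = -8 or 8.
Step 3. [x + 8 = -8 or 8] peel the +8: subtract 8 from each side. So sub: x = -16 or 0.

Answer: x ∈ {-16, 0}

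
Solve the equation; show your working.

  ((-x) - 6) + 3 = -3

Step 1. [((-x) - 6) + 3 = -3] the outer +3 inverts by subtracting 3 ⇒ sub: (-x) - 6 = -6.
Step 2. [(-x) - 6 = -6] the outer -6 inverts by adding 6. So sub: -x = 0.
Step 3. [-x = 0] leading − — multiply by −1 ⇒ neg: x = 0.

Answer: x ∈ {0}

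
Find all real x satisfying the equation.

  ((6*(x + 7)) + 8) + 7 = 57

Step 1. [((6*(x + 7)) + 8) + 7 = 57] +7 is outermost — subtract 7 both sides ⇒ sub: (6*(x + 7)) + 8 = 50.
Step 2. [(6*(x + 7)) + 8 = 50] the outer +8 inverts by subtracting 8, so sub: 6*(x + 7) = 42.
Step 3. [6*(x + 7) = 42] 6·(inner) — divide through by 6 ⇒ div: x + 7 = 7.
Step 4. [x + 7 = 7] the outer +7 inverts by subtracting 7, so sub: x = 0.

Answer: x ∈ {0}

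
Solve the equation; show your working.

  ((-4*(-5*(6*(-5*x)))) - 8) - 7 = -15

Step 1. [((-4*(-5*(6*(-5*x)))) - 8) - 7 = -15] 7 comes off first (add 7) ⇒ sub: (-4*(-5*(6*(-5*x)))) - 8 = -8.
Step 2. [(-4*(-5*(6*(-5*x)))) - 8 = -8] add 8: x sits inside (… - 8). So sub: -4*(-5*(6*(-5*x))) = 0.
Step 3. [-4*(-5*(6*(-5*x))) = 0] -4 out front; divide by -4 ⇒ div: -5*(6*(-5*x)) = 0.
Step 4. [-5*(6*(-5*x)) = 0] leading coefficient -5: divide by -5, so div: 6*(-5*x) = 0.
Step 5. [6*(-5*x) = 0] divide by the outer 6, so div: -5*x = 0.
Step 6. [-5*x = 0] leading coefficient -5: divide by -5 ⇒ div: x = 0.

Answer: x ∈ {0}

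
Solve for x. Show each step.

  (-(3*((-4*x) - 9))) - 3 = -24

Step 1. [(-(3*((-4*x) - 9))) - 3 = -24] -3 is outermost — add 3 both sides, so sub: -(3*((-4*x) - 9)) = -21.
Step 2. [-(3*((-4*x) - 9)) = -21] leading − — multiply by −1, so neg: 3*((-4*x) - 9) = 21.
Step 3. [3*((-4*x) - 9) = 21] LHS = 3·(…); ÷3 both sides. So div: (-4*x) - 9 = 7.
Step 4. [(-4*x) - 9 = 7] the outer -9 inverts by adding 9. So sub: -4*x = 16.
Step 5. [-4*x = 16] leading coefficient -4: divide by -4, so div: x = -4.

Answer: x ∈ {-4}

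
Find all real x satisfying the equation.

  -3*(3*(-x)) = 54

Step 1. [-3*(3*(-x)) = 54] LHS = -3·(…); ÷-3 both sides, so div: 3*(-x) = -18.
Step 2. [3*(-x) = -18] LHS = 3·(…); ÷3 both sides. So div: -x = -6.
Step 3. [-x = -6] LHS negated; negate both sides ⇒ neg: x = 6.

Answer: x ∈ {6}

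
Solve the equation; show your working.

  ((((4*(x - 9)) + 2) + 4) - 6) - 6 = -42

Step 1. [((((4*(x - 9)) + 2) + 4) - 6) - 6 = -42] add 6: x sits inside (… - 6). So sub: (((4*(x - 9)) + 2) + 4) - 6 = -36.
Step 2. [(((4*(x - 9)) + 2) + 4) - 6 = -36] peel the -6: add 6 from each side ⇒ sub: ((4*(x - 9)) + 2) + 4 = -30.
Step 3. [((4*(x - 9)) + 2) + 4 = -30] +4 is outermost — subtract 4 both sides ⇒ sub: (4*(x - 9)) + 2 = -34.
Step 4. [(4*(x - 9)) + 2 = -34] peel the +2: subtract 2 from each side. So sub: 4*(x - 9) = -36.
Step 5. [4*(x - 9) = -36] 4 out front; divide by 4, so div: x - 9 = -9.
Step 6. [x - 9 = -9] the outer -9 inverts by adding 9. So sub: x = 0.

Answer: x ∈ {0}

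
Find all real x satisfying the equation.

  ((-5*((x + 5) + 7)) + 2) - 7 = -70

Step 1. [((-5*((x + 5) + 7)) + 2) - 7 = -70] the outer -7 inverts by adding 7, so sub: (-5*((x + 5) + 7)) + 2 = -63.
Step 2. [(-5*((x + 5) + 7)) + 2 = -63] peel the +2: subtract 2 from each side. So sub: -5*((x + 5) + 7) = -65.
Step 3. [-5*((x + 5) + 7) = -65] divide by the outer -5 ⇒ div: (x + 5) + 7 = 13.
Step 4. [(x + 5) + 7 = 13] the outer +7 inverts by subtracting 7 ⇒ sub: x + 5 = 6.
Step 5. [x + 5 = 6] the outer +5 inverts by subtracting 5 ⇒ sub: x = 1.

Answer: x ∈ {1}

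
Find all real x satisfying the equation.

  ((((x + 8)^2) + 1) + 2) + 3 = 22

Step 1. [((((x + 8)^2) + 1) + 2) + 3 = 22] +3 is outermost — subtract 3 both sides, so sub: (((x + 8)^2) + 1) + 2 = 19.
Step 2. [(((x + 8)^2) + 1) + 2 = 19] +2 is outermost — subtract 2 both sides ⇒ sub: ((x + 8)^2) + 1 = 17.
Step 3. [((x + 8)^2) + 1 = 17] subtract 1: x sits inside (… + 1), so sub: (x + 8)^2 = 16.
Step 4. [(x + 8)^2 = 16] LHS squared, RHS 16 ≥ 0: apply √ (±). So sqrt: x + 8 = 4 or -4.
Step 5. [x + 8 = 4 or -4] peel the +8: subtract 8 from each side ⇒ sub: x = -4 or -12.

Answer: x ∈ {-12, -4}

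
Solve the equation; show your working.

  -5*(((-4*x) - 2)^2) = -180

Step 1. [-5*(((-4*x) - 2)^2) = -180] -5 out front; divide by -5. So div: ((-4*x) - 2)^2 = 36.
Step 2. [((-4*x) - 2)^2 = 36] 36 ≥ 0, LHS is (·)² — take ±√. So sqrt: (-4*x) - 2 = 6 or -6.
Step 3. [(-4*x) - 2 = 6 or -6] peel the -2: add 2 from each side, so sub: -4*x = 8 or -4.
Step 4. [-4*x = 8 or -4] LHS = -4·(…); ÷-4 both sides. So div: x = -2 or 1.

Answer: x ∈ {-2, 1}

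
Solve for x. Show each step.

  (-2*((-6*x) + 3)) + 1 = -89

Step 1. [(-2*((-6*x) + 3)) + 1 = -89] 1 comes off first (subtract 1), so sub: -2*((-6*x) + 3) = -90.
Step 2. [-2*((-6*x) + 3) = -90] leading coefficient -2: divide by -2, so div: (-6*x) + 3 = 45.
Step 3. [(-6*x) + 3 = 45] peel the +3: subtract 3 from each side ⇒ sub: -6*x = 42.
Step 4. [-6*x = 42] -6 out front; divide by -6, so div: x = -7.

Answer: x ∈ {-7}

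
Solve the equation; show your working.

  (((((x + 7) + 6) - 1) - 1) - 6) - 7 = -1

Step 1. [(((((x + 7) + 6) - 1) - 1) - 6) - 7 = -1] the outer -7 inverts by adding 7. So sub: ((((x + 7) + 6) - 1) - 1) - 6 = 6.
Step 2. [((((x + 7) + 6) - 1) - 1) - 6 = 6] -6 is outermost — add 6 both sides. So sub: (((x + 7) + 6) - 1) - 1 = 12.
Step 3. [(((x + 7) + 6) - 1) - 1 = 12] 1 comes off first (add 1), so sub: ((x + 7) + 6) - 1 = 13.
Step 4. [((x + 7) + 6) - 1 = 13] -1 is outermost — add 1 both sides, so sub: (x + 7) + 6 = 14.
Step 5. [(x + 7) + 6 = 14] +6 is outermost — subtract 6 both sides ⇒ sub: x + 7 = 8.
Step 6. [x + 7 = 8] +7 is outermost — subtract 7 both sides ⇒ sub: x = 1.

Answer: x ∈ {1}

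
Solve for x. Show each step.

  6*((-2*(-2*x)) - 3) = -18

Step 1. [6*((-2*(-2*x)) - 3) = -18] 6·(inner) — divide through by 6. So div: (-2*(-2*x)) - 3 = -3.
Step 2. [(-2*(-2*x)) - 3 = -3] peel the -3: add 3 from each side. So sub: -2*(-2*x) = 0.
Step 3. [-2*(-2*x) = 0] LHS = -2·(…); ÷-2 both sides, so div: -2*x = 0.
Step 4. [-2*x = 0] -2 out front; divide by -2 ⇒ div: x = 0.

Answer: x ∈ {0}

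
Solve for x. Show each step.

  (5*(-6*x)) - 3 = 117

Step 1. [(5*(-6*x)) - 3 = 117] peel the -3: add 3 from each side, so sub: 5*(-6*x) = 120.
Step 2. [5*(-6*x) = 120] 5 out front; divide by 5, so div: -6*x = 24.
Step 3. [-6*x = 24] -6 out front; divide by -6, so div: x = -4.

Answer: x ∈ {-4}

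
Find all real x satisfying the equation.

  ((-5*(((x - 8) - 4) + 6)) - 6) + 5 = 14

Step 1. [((-5*(((x - 8) - 4) + 6)) - 6) + 5 = 14] peel the +5: subtract 5 from each side, so sub: (-5*(((x - 8) - 4) + 6)) - 6 = 9.
Step 2. [(-5*(((x - 8) - 4) + 6)) - 6 = 9] add 6: x sits inside (… - 6) ⇒ sub: -5*(((x - 8) - 4) + 6) = 15.
Step 3. [-5*(((x - 8) - 4) + 6) = 15] divide by the outer -5 ⇒ div: ((x - 8) - 4) + 6 = -3.
Step 4. [((x - 8) - 4) + 6 = -3] peel the +6: subtract 6 from each side, so sub: (x - 8) - 4 = -9.
Step 5. [(x - 8) - 4 = -9] -4 is outermost — add 4 both sides. So sub: x - 8 = -5.
Step 6. [x - 8 = -5] 8 comes off first (add 8). So sub: x = 3.

Answer: x ∈ {3}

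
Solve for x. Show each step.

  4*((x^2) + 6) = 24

Step 1. [4*((x^2) + 6) = 24] 4 out front; divide by 4. So div: (x^2) + 6 = 6.
Step 2. [(x^2) + 6 = 6] subtract 6: x sits inside (… + 6) ⇒ sub: x^2 = 0.
Step 3. [x^2 = 0] LHS squared, RHS 0 ≥ 0: apply √ (±) ⇒ sqrt: x = 0.

Answer: x ∈ {0}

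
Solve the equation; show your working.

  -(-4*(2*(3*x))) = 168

Step 1. [-(-4*(2*(3*x))) = 168] leading − — multiply by −1. So neg: -4*(2*(3*x)) = -168.
Step 2. [-4*(2*(3*x)) = -168] -4 out front; divide by -4 ⇒ div: 2*(3*x) = 42.
Step 3. [2*(3*x) = 42] divide by the outer 2. So div: 3*x = 21.
Step 4. [3*x = 21] 3 out front; divide by 3. So div: x = 7.

Answer: x ∈ {7}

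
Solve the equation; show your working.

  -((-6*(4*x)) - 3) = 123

Step 1. [-((-6*(4*x)) - 3) = 123] flip signs both sides ⇒ neg: (-6*(4*x)) - 3 = -123.
Step 2. [(-6*(4*x)) - 3 = -123] add 3: x sits inside (… - 3). So sub: -6*(4*x) = -120.
Step 3. [-6*(4*x) = -120] LHS = -6·(…); ÷-6 both sides. So div: 4*x = 20.
Step 4. [4*x = 20] 4 out front; divide by 4. So div: x = 5.

Answer: x ∈ {5}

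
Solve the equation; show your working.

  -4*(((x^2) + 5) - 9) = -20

Step 1. [-4*(((x^2) + 5) - 9) = -20] leading coefficient -4: divide by -4. So div: ((x^2) + 5) - 9 = 5.
Step 2. [((x^2) + 5) - 9 = 5] the outer -9 inverts by adding 9. So sub: (x^2) + 5 = 14.
Step 3. [(x^2) + 5 = 14] 5 comes off first (subtract 5) ⇒ sub: x^2 = 9.
Step 4. [x^2 = 9] LHS squared, RHS 9 ≥ 0: apply √ (±), so sqrt: x = 3 or -3.

Answer: x ∈ {-3, 3}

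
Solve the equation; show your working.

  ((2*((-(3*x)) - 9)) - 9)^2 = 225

Step 1. [((2*((-(3*x)) - 9)) - 9)^2 = 225] 225 ≥ 0, LHS is (·)² — take ±√, so sqrt: (2*((-(3*x)) - 9)) - 9 = 15 or -15.
Step 2. [(2*((-(3*x)) - 9)) - 9 = 15 or -15] add 9: x sits inside (… - 9), so sub: 2*((-(3*x)) - 9) = 24 or -6.
Step 3. [2*((-(3*x)) - 9) = 24 or -6] leading coefficient 2: divide by 2 ⇒ div: (-(3*x)) - 9 = 12 or -3.
Step 4. [(-(3*x)) - 9 = 12 or -3] add 9: x sits inside (… - 9) ⇒ sub: -(3*x) = 21 or 6.
Step 5. [-(3*x) = 21 or 6] LHS negated; negate both sides ⇒ neg: 3*x = -21 or -6.
Step 6. [3*x = -21 or -6] divide by the outer 3. So div: x = -7 or -2.

Answer: x ∈ {-7, -2}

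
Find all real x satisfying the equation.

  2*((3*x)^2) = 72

Step 1. [2*((3*x)^2) = 72] 2 out front; divide by 2, so div: (3*x)^2 = 36.
Step 2. [(3*x)^2 = 36] LHS squared, RHS 36 ≥ 0: apply √ (±) ⇒ sqrt: 3*x = 6 or -6.
Step 3. [3*x = 6 or -6] 3 out front; divide by 3, so div: x = 2 or -2.

Answer: x ∈ {-2, 2}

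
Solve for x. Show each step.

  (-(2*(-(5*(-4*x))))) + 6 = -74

Step 1. [(-(2*(-(5*(-4*x))))) + 6 = -74] the outer +6 inverts by subtracting 6, so sub: -(2*(-(5*(-4*x)))) = -80.
Step 2. [-(2*(-(5*(-4*x)))) = -80] flip signs both sides, so neg: 2*(-(5*(-4*x))) = 80.
Step 3. [2*(-(5*(-4*x))) = 80] leading coefficient 2: divide by 2, so div: -(5*(-4*x)) = 40.
Step 4. [-(5*(-4*x)) = 40] leading − — multiply by −1 ⇒ neg: 5*(-4*x) = -40.
Step 5. [5*(-4*x) = -40] 5 out front; divide by 5, so div: -4*x = -8.
Step 6. [-4*x = -8] leading coefficient -4: divide by -4, so div: x = 2.

Answer: x ∈ {2}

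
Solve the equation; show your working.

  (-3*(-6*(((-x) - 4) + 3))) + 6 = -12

Step 1. [(-3*(-6*(((-x) - 4) + 3))) + 6 = -12] peel the +6: subtract 6 from each side. So sub: -3*(-6*(((-x) - 4) + 3)) = -18.
Step 2. [-3*(-6*(((-x) - 4) + 3)) = -18] divide by the outer -3, so div: -6*(((-x) - 4) + 3) = 6.
Step 3. [-6*(((-x) - 4) + 3) = 6] divide by the outer -6. So div: ((-x) - 4) + 3 = -1.
Step 4. [((-x) - 4) + 3 = -1] the outer +3 inverts by subtracting 3 ⇒ sub: (-x) - 4 = -4.
Step 5. [(-x) - 4 = -4] 4 comes off first (add 4) ⇒ sub: -x = 0.
Step 6. [-x = 0] leading − — multiply by −1, so neg: x = 0.

Answer: x ∈ {0}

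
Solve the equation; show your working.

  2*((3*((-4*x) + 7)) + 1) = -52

Step 1. [2*((3*((-4*x) + 7)) + 1) = -52] divide by the outer 2 ⇒ div: (3*((-4*x) + 7)) + 1 = -26.
Step 2. [(3*((-4*x) + 7)) + 1 = -26] the outer +1 inverts by subtracting 1. So sub: 3*((-4*x) + 7) = -27.
Step 3. [3*((-4*x) + 7) = -27] 3·(inner) — divide through by 3 ⇒ div: (-4*x) + 7 = -9.
Step 4. [(-4*x) + 7 = -9] peel the +7: subtract 7 from each side ⇒ sub: -4*x = -16.
Step 5. [-4*x = -16] -4·(inner) — divide through by -4. So div: x = 4.

Answer: x ∈ {4}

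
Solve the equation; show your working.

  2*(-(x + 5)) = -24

Step 1. [2*(-(x + 5)) = -24] leading coefficient 2: divide by 2, so div: -(x + 5) = -12.
Step 2. [-(x + 5) = -12] LHS negated; negate both sides ⇒ neg: x + 5 = 12.
Step 3. [x + 5 = 12] subtract 5: x sits inside (… + 5), so sub: x = 7.

Answer: x ∈ {7}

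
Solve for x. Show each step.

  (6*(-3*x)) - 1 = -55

Step 1. [(6*(-3*x)) - 1 = -55] 1 comes off first (add 1). So sub: 6*(-3*x) = -54.
Step 2. [6*(-3*x) = -54] divide by the outer 6. So div: -3*x = -9.
Step 3. [-3*x = -9] divide by the outer -3. So div: x = 3.

Answer: x ∈ {3}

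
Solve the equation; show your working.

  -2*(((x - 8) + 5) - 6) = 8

Step 1. [-2*(((x - 8) + 5) - 6) = 8] leading coefficient -2: divide by -2, so div: ((x - 8) + 5) - 6 = -4.
Step 2. [((x - 8) + 5) - 6 = -4] peel the -6: add 6 from each side ⇒ sub: (x - 8) + 5 = 2.
Step 3. [(x - 8) + 5 = 2] the outer +5 inverts by subtracting 5. So sub: x - 8 = -3.
Step 4. [x - 8 = -3] peel the -8: add 8 from each side, so sub: x = 5.

Answer: x ∈ {5}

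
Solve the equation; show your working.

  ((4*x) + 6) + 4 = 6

Step 1. [((4*x) + 6) + 4 = 6] 4 comes off first (subtract 4). So sub: (4*x) + 6 = 2.
Step 2. [(4*x) + 6 = 2] subtract 6: x sits inside (… + 6), so sub: 4*x = -4.
Step 3. [4*x = -4] LHS = 4·(…); ÷4 both sides. So div: x = -1.

Answer: x ∈ {-1}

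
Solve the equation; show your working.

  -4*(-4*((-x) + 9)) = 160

Step 1. [-4*(-4*((-x) + 9)) = 160] -4 out front; divide by -4 ⇒ div: -4*((-x) + 9) = -40.
Step 2. [-4*((-x) + 9) = -40] -4·(inner) — divide through by -4. So div: (-x) + 9 = 10.
Step 3. [(-x) + 9 = 10] +9 is outermost — subtract 9 both sides ⇒ sub: -x = 1.
Step 4. [-x = 1] flip signs both sides. So neg: x = -1.

Answer: x ∈ {-1}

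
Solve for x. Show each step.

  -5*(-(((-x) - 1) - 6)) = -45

Step 1. [-5*(-(((-x) - 1) - 6)) = -45] divide by the outer -5, so div: -(((-x) - 1) - 6) = 9.
Step 2. [-(((-x) - 1) - 6) = 9] leading − — multiply by −1 ⇒ neg: ((-x) - 1) - 6 = -9.
Step 3. [((-x) - 1) - 6 = -9] -6 is outermost — add 6 both sides, so sub: (-x) - 1 = -3.
Step 4. [(-x) - 1 = -3] 1 comes off first (add 1). So sub: -x = -2.
Step 5. [-x = -2] flip signs both sides. So neg: x = 2.

Answer: x ∈ {2}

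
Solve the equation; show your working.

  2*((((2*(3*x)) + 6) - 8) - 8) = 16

Step 1. [2*((((2*(3*x)) + 6) - 8) - 8) = 16] LHS = 2·(…); ÷2 both sides ⇒ div: (((2*(3*x)) + 6) - 8) - 8 = 8.
Step 2. [(((2*(3*x)) + 6) - 8) - 8 = 8] peel the -8: add 8 from each side, so sub: ((2*(3*x)) + 6) - 8 = 16.
Step 3. [((2*(3*x)) + 6) - 8 = 16] peel the -8: add 8 from each side, so sub: (2*(3*x)) + 6 = 24.
Step 4. [(2*(3*x)) + 6 = 24] common factor 2 (LHS and 24) — divide through, so factor: (3*x) + 3 = 12.
Step 5. [(3*x) + 3 = 12] 3 divides every term; factor it out, so factor: x + 1 = 4.
Step 6. [x + 1 = 4] subtract 1: x sits inside (… + 1) ⇒ sub: x = 3.

Answer: x ∈ {3}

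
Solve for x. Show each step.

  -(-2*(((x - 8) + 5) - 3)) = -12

Step 1. [-(-2*(((x - 8) + 5) - 3)) = -12] leading − — multiply by −1, so neg: -2*(((x - 8) + 5) - 3) = 12.
Step 2. [-2*(((x - 8) + 5) - 3) = 12] divide by the outer -2. So div: ((x - 8) + 5) - 3 = -6.
Step 3. [((x - 8) + 5) - 3 = -6] 3 comes off first (add 3) ⇒ sub: (x - 8) + 5 = -3.
Step 4. [(x - 8) + 5 = -3] peel the +5: subtract 5 from each side, so sub: x - 8 = -8.
Step 5. [x - 8 = -8] peel the -8: add 8 from each side, so sub: x = 0.

Answer: x ∈ {0}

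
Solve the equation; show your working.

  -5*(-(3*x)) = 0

Step 1. [-5*(-(3*x)) = 0] leading coefficient -5: divide by -5, so div: -(3*x) = 0.
Step 2. [-(3*x) = 0] flip signs both sides ⇒ neg: 3*x = 0.
Step 3. [3*x = 0] 3 out front; divide by 3. So div: x = 0.

Answer: x ∈ {0}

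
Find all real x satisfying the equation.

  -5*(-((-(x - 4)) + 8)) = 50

Step 1. [-5*(-((-(x - 4)) + 8)) = 50] -5·(inner) — divide through by -5 ⇒ div: -((-(x - 4)) + 8) = -10.
Step 2. [-((-(x - 4)) + 8) = -10] leading − — multiply by −1, so neg: (-(x - 4)) + 8 = 10.
Step 3. [(-(x - 4)) + 8 = 10] +8 is outermost — subtract 8 both sides, so sub: -(x - 4) = 2.
Step 4. [-(x - 4) = 2] LHS negated; negate both sides. So neg: x - 4 = -2.
Step 5. [x - 4 = -2] peel the -4: add 4 from each side. So sub: x = 2.

Answer: x ∈ {2}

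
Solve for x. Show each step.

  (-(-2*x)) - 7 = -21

Step 1. [(-(-2*x)) - 7 = -21] add 7: x sits inside (… - 7) ⇒ sub: -(-2*x) = -14.
Step 2. [-(-2*x) = -14] LHS negated; negate both sides ⇒ neg: -2*x = 14.
Step 3. [-2*x = 14] leading coefficient -2: divide by -2. So div: x = -7.

Answer: x ∈ {-7}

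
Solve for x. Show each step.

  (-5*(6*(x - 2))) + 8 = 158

Step 1. [(-5*(6*(x - 2))) + 8 = 158] 8 comes off first (subtract 8), so sub: -5*(6*(x - 2)) = 150.
Step 2. [-5*(6*(x - 2)) = 150] divide by the outer -5, so div: 6*(x - 2) = -30.
Step 3. [6*(x - 2) = -30] 6·(inner) — divide through by 6. So div: x - 2 = -5.
Step 4. [x - 2 = -5] -2 is outermost — add 2 both sides ⇒ sub: x = -3.

Answer: x ∈ {-3}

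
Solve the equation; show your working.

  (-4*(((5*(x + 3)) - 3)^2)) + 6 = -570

Step 1. [(-4*(((5*(x + 3)) - 3)^2)) + 6 = -570] 6 comes off first (subtract 6) ⇒ sub: -4*(((5*(x + 3)) - 3)^2) = -576.
Step 2. [-4*(((5*(x + 3)) - 3)^2) = -576] -4·(inner) — divide through by -4 ⇒ div: ((5*(x + 3)) - 3)^2 = 144.
Step 3. [((5*(x + 3)) - 3)^2 = 144] 144 ≥ 0, LHS is (·)² — take ±√ ⇒ sqrt: (5*(x + 3)) - 3 = 12 or -12.
Step 4. [(5*(x + 3)) - 3 = 12 or -12] -3 is outermost — add 3 both sides ⇒ sub: 5*(x + 3) = 15 or -9.
Step 5. [5*(x + 3) = 15 or -9] LHS = 5·(…); ÷5 both sides. So div: x + 3 = 3 or -9/5.
Step 6. [x + 3 = 3 or -9/5] +3 is outermost — subtract 3 both sides ⇒ sub: x = 0 or -24/5.

Answer: x ∈ {-24/5, 0}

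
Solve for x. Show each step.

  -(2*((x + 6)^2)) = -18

Step 1. [-(2*((x + 6)^2)) = -18] leading − — multiply by −1, so neg: 2*((x + 6)^2) = 18.
Step 2. [2*((x + 6)^2) = 18] 2·(inner) — divide through by 2 ⇒ div: (x + 6)^2 = 9.
Step 3. [(x + 6)^2 = 9] LHS squared, RHS 9 ≥ 0: apply √ (±). So sqrt: x + 6 = 3 or -3.
Step 4. [x + 6 = 3 or -3] peel the +6: subtract 6 from each side, so sub: x = -3 or -9.

Answer: x ∈ {-9, -3}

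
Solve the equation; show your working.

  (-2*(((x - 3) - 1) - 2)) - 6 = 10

Step 1. [(-2*(((x - 3) - 1) - 2)) - 6 = 10] -2 divides every term; factor it out ⇒ factor: (((x - 3) - 1) - 2) + 3 = -5.
Step 2. [(((x - 3) - 1) - 2) + 3 = -5] peel the +3: subtract 3 from each side, so sub: ((x - 3) - 1) - 2 = -8.
Step 3. [((x - 3) - 1) - 2 = -8] add 2: x sits inside (… - 2). So sub: (x - 3) - 1 = -6.
Step 4. [(x - 3) - 1 = -6] the outer -1 inverts by adding 1. So sub: x - 3 = -5.
Step 5. [x - 3 = -5] -3 is outermost — add 3 both sides. So sub: x = -2.

Answer: x ∈ {-2}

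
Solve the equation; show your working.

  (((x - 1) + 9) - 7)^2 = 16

Step 1. [(((x - 1) + 9) - 7)^2 = 16] 16 ≥ 0, LHS is (·)² — take ±√, so sqrt: ((x - 1) + 9) - 7 = 4 or -4.
Step 2. [((x - 1) + 9) - 7 = 4 or -4] the outer -7 inverts by adding 7. So sub: (x - 1) + 9 = 11 or 3.
Step 3. [(x - 1) + 9 = 11 or 3] peel the +9: subtract 9 from each side. So sub: x - 1 = 2 or -6.
Step 4. [x - 1 = 2 or -6] add 1: x sits inside (… - 1) ⇒ sub: x = 3 or -5.

Answer: x ∈ {-5, 3}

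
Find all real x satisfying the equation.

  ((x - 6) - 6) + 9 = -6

Step 1. [((x - 6) - 6) + 9 = -6] 9 comes off first (subtract 9), so sub: (x - 6) - 6 = -15.
Step 2. [(x - 6) - 6 = -15] peel the -6: add 6 from each side, so sub: x - 6 = -9.
Step 3. [x - 6 = -9] the outer -6 inverts by adding 6 ⇒ sub: x = -3.

Answer: x ∈ {-3}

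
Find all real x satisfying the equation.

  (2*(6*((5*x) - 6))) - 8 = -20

Step 1. [(2*(6*((5*x) - 6))) - 8 = -20] the outer -8 inverts by adding 8, so sub: 2*(6*((5*x) - 6)) = -12.
Step 2. [2*(6*((5*x) - 6)) = -12] divide by the outer 2 ⇒ div: 6*((5*x) - 6) = -6.
Step 3. [6*((5*x) - 6) = -6] divide by the outer 6 ⇒ div: (5*x) - 6 = -1.
Step 4. [(5*x) - 6 = -1] 6 comes off first (add 6). So sub: 5*x = 5.
Step 5. [5*x = 5] divide by the outer 5 ⇒ div: x = 1.

Answer: x ∈ {1}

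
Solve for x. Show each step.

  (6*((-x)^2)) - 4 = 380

Step 1. [(6*((-x)^2)) - 4 = 380] -4 is outermost — add 4 both sides. So sub: 6*((-x)^2) = 384.
Step 2. [6*((-x)^2) = 384] leading coefficient 6: divide by 6. So div: (-x)^2 = 64.
Step 3. [(-x)^2 = 64] LHS squared, RHS 64 ≥ 0: apply √ (±), so sqrt: -x = 8 or -8.
Step 4. [-x = 8 or -8] flip signs both sides. So neg: x = -8 or 8.

Answer: x ∈ {-8, 8}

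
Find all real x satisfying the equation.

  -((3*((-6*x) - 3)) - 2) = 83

Step 1. [-((3*((-6*x) - 3)) - 2) = 83] leading − — multiply by −1 ⇒ neg: (3*((-6*x) - 3)) - 2 = -83.
Step 2. [(3*((-6*x) - 3)) - 2 = -83] -2 is outermost — add 2 both sides, so sub: 3*((-6*x) - 3) = -81.
Step 3. [3*((-6*x) - 3) = -81] leading coefficient 3: divide by 3. So div: (-6*x) - 3 = -27.
Step 4. [(-6*x) - 3 = -27] the outer -3 inverts by adding 3. So sub: -6*x = -24.
Step 5. [-6*x = -24] -6 out front; divide by -6 ⇒ div: x = 4.

Answer: x ∈ {4}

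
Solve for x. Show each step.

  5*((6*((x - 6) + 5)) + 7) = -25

Step 1. [5*((6*((x - 6) + 5)) + 7) = -25] divide by the outer 5 ⇒ div: (6*((x - 6) + 5)) + 7 = -5.
Step 2. [(6*((x - 6) + 5)) + 7 = -5] +7 is outermost — subtract 7 both sides ⇒ sub: 6*((x - 6) + 5) = -12.
Step 3. [6*((x - 6) + 5) = -12] leading coefficient 6: divide by 6. So div: (x - 6) + 5 = -2.
Step 4. [(x - 6) + 5 = -2] subtract 5: x sits inside (… + 5). So sub: x - 6 = -7.
Step 5. [x - 6 = -7] peel the -6: add 6 from each side ⇒ sub: x = -1.

Answer: x ∈ {-1}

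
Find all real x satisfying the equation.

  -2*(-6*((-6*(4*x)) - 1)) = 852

Step 1. [-2*(-6*((-6*(4*x)) - 1)) = 852] divide by the outer -2, so div: -6*((-6*(4*x)) - 1) = -426.
Step 2. [-6*((-6*(4*x)) - 1) = -426] LHS = -6·(…); ÷-6 both sides. So div: (-6*(4*x)) - 1 = 71.
Step 3. [(-6*(4*x)) - 1 = 71] add 1: x sits inside (… - 1) ⇒ sub: -6*(4*x) = 72.
Step 4. [-6*(4*x) = 72] leading coefficient -6: divide by -6, so div: 4*x = -12.
Step 5. [4*x = -12] leading coefficient 4: divide by 4, so div: x = -3.

Answer: x ∈ {-3}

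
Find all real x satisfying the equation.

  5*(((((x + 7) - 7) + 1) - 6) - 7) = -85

Step 1. [5*(((((x + 7) - 7) + 1) - 6) - 7) = -85] divide by the outer 5, so div: ((((x + 7) - 7) + 1) - 6) - 7 = -17.
Step 2. [((((x + 7) - 7) + 1) - 6) - 7 = -17] the outer -7 inverts by adding 7, so sub: (((x + 7) - 7) + 1) - 6 = -10.
Step 3. [(((x + 7) - 7) + 1) - 6 = -10] the outer -6 inverts by adding 6, so sub: ((x + 7) - 7) + 1 = -4.
Step 4. [((x + 7) - 7) + 1 = -4] +1 is outermost — subtract 1 both sides, so sub: (x + 7) - 7 = -5.
Step 5. [(x + 7) - 7 = -5] add 7: x sits inside (… - 7). So sub: x + 7 = 2.
Step 6. [x + 7 = 2] 7 comes off first (subtract 7) ⇒ sub: x = -5.

Answer: x ∈ {-5}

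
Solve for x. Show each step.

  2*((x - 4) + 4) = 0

Step 1. [2*((x - 4) + 4) = 0] 2·(inner) — divide through by 2 ⇒ div: (x - 4) + 4 = 0.
Step 2. [(x - 4) + 4 = 0] 4 comes off first (subtract 4), so sub: x - 4 = -4.
Step 3. [x - 4 = -4] -4 is outermost — add 4 both sides ⇒ sub: x = 0.

Answer: x ∈ {0}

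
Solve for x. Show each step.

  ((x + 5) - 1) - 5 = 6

Step 1. [((x + 5) - 1) - 5 = 6] peel the -5: add 5 from each side, so sub: (x + 5) - 1 = 11.
Step 2. [(x + 5) - 1 = 11] -1 is outermost — add 1 both sides ⇒ sub: x + 5 = 12.
Step 3. [x + 5 = 12] subtract 5: x sits inside (… + 5), so sub: x = 7.

Answer: x ∈ {7}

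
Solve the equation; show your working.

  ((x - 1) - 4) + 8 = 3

Step 1. [((x - 1) - 4) + 8 = 3] +8 is outermost — subtract 8 both sides. So sub: (x - 1) - 4 = -5.
Step 2. [(x - 1) - 4 = -5] peel the -4: add 4 from each side ⇒ sub: x - 1 = -1.
Step 3. [x - 1 = -1] the outer -1 inverts by adding 1, so sub: x = 0.

Answer: x ∈ {0}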